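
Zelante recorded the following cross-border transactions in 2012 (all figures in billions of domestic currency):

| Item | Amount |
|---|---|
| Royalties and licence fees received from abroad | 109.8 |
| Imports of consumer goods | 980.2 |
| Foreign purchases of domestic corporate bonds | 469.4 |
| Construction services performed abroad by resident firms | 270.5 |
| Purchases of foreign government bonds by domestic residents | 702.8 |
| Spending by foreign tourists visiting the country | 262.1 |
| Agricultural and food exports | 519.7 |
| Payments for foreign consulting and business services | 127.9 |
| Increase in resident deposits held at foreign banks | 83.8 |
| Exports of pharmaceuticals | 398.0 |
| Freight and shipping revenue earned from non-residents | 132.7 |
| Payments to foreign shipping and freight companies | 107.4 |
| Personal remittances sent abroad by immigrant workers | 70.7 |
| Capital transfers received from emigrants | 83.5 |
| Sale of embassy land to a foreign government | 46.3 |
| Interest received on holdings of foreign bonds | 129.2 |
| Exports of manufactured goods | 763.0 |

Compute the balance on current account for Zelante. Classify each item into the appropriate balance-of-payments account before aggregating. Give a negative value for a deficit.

1298.8

Goods: -980.2 + 519.7 + 763.0 + 398.0 = 700.5
Services: -127.9 + 270.5 + 109.8 - 107.4 + 262.1 + 132.7 = 539.8
Primary income: 129.2
Secondary income: -70.7
Current account = 700.5 + 539.8 + 129.2 + (-70.7) = 1298.8
(Excluded from the current account — financial account: foreign purchases of domestic corporate bonds 469.4, purchases of foreign government bonds by domestic residents 702.8, increase in resident deposits held at foreign banks 83.8; capital account: capital transfers received from emigrants 83.5, sale of embassy land to a foreign government 46.3.)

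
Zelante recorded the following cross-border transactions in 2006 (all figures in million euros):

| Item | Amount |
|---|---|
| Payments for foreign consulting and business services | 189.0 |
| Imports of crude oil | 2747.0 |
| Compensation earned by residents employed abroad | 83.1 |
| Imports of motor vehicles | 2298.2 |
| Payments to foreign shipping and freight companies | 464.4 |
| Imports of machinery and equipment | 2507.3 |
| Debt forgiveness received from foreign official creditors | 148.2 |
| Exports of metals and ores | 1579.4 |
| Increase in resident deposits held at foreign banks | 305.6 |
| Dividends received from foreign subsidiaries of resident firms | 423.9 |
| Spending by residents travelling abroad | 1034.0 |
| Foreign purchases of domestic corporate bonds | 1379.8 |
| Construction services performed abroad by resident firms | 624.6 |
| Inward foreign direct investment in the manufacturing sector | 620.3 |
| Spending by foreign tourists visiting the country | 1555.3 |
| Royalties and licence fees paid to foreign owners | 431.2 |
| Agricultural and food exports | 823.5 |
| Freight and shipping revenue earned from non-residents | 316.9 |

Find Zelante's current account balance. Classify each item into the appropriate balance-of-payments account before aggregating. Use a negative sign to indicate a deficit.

-4264.4

Goods: -2507.3 + 823.5 - 2298.2 + 1579.4 - 2747.0 = -5149.6
Services: 624.6 - 464.4 + 1555.3 + 316.9 - 189.0 - 1034.0 - 431.2 = 378.2
Primary income: 83.1 + 423.9 = 507.0
Current account = (-5149.6) + 378.2 + 507.0 = -4264.4
(Excluded from the current account — capital account: debt forgiveness received from foreign official creditors 148.2; financial account: increase in resident deposits held at foreign banks 305.6, foreign purchases of domestic corporate bonds 1379.8, inward foreign direct investment in the manufacturing sector 620.3.)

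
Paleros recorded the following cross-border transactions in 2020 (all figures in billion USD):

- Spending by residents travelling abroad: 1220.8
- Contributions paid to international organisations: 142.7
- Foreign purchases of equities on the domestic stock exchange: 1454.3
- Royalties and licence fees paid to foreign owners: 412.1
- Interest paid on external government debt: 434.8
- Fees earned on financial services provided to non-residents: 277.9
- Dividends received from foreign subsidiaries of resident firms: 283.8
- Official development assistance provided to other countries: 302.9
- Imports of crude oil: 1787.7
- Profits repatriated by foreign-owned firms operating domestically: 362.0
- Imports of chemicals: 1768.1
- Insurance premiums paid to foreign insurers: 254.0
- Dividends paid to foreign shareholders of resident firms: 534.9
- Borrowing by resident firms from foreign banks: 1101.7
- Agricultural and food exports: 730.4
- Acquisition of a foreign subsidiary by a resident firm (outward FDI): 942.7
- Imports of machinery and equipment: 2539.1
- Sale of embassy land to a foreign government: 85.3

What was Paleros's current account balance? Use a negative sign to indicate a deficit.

Goods: 730.4 - 1768.1 - 2539.1 - 1787.7 = -5364.5
Services: 277.9 - 1220.8 - 254.0 - 412.1 = -1609.0
Primary income: -534.9 - 434.8 - 362.0 + 283.8 = -1047.9
Secondary income: -142.7 - 302.9 = -445.6
Current account = (-5364.5) + (-1609.0) + (-1047.9) + (-445.6) = -8467.0
(Excluded from the current account — financial account: foreign purchases of equities on the domestic stock exchange 1454.3, borrowing by resident firms from foreign banks 1101.7, acquisition of a foreign subsidiary by a resident firm (outward FDI) 942.7; capital account: sale of embassy land to a foreign government 85.3.)

-8467.0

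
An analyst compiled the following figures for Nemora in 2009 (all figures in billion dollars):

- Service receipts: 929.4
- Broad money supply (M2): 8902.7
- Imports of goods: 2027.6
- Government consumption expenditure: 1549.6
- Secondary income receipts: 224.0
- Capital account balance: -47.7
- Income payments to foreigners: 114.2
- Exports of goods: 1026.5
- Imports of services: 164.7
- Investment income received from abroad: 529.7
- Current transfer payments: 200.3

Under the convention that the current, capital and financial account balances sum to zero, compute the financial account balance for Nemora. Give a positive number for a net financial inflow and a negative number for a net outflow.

Goods balance = 1026.5 - 2027.6 = -1001.1
Services balance = 929.4 - 164.7 = 764.7
Trade balance (goods + services) = -1001.1 + 764.7 = -236.4
Net primary income = 529.7 - 114.2 = 415.5
Net secondary income = 224.0 - 200.3 = 23.7
Current account = -236.4 + 415.5 + 23.7 = 202.8
Financial account = -(202.8 + (-47.7)) = -155.1

-155.1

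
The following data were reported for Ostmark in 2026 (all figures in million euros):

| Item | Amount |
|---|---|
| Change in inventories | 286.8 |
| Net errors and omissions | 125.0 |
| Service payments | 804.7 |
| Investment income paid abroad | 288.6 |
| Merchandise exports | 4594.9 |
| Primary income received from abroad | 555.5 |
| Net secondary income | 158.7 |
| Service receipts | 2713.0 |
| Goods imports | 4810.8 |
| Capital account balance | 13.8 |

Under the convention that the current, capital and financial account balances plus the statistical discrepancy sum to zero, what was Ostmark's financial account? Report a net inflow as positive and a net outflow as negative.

-2256.8

Goods balance = 4594.9 - 4810.8 = -215.9
Services balance = 2713.0 - 804.7 = 1908.3
Trade balance (goods + services) = -215.9 + 1908.3 = 1692.4
Net primary income = 555.5 - 288.6 = 266.9
Net secondary income = 158.7
Current account = 1692.4 + 266.9 + 158.7 = 2118.0
Financial account = -(2118.0 + 13.8 + 125.0) = -2256.8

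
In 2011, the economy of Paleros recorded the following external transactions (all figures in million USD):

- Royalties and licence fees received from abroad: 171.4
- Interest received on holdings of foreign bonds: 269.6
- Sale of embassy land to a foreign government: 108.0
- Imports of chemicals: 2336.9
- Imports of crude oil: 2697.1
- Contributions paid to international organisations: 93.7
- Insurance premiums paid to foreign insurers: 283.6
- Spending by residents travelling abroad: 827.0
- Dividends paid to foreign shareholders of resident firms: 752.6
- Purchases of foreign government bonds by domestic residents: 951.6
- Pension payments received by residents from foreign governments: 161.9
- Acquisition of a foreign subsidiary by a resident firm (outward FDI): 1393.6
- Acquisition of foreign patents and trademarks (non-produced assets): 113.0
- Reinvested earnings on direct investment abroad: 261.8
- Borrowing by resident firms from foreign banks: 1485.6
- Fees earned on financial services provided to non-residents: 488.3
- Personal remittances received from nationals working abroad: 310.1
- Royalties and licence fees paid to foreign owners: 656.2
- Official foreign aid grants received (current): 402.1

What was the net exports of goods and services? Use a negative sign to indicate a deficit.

-6141.1

Goods: -2697.1 - 2336.9 = -5034.0
Services: -656.2 + 488.3 - 827.0 - 283.6 + 171.4 = -1107.1
Trade balance = -5034.0 + (-1107.1) = -6141.1
(Excluded from the trade balance — primary income: interest received on holdings of foreign bonds 269.6, dividends paid to foreign shareholders of resident firms 752.6, reinvested earnings on direct investment abroad 261.8; capital account: sale of embassy land to a foreign government 108.0, acquisition of foreign patents and trademarks (non-produced assets) 113.0; secondary income: contributions paid to international organisations 93.7, pension payments received by residents from foreign governments 161.9, personal remittances received from nationals working abroad 310.1, official foreign aid grants received (current) 402.1; financial account: purchases of foreign government bonds by domestic residents 951.6, acquisition of a foreign subsidiary by a resident firm (outward FDI) 1393.6, borrowing by resident firms from foreign banks 1485.6.)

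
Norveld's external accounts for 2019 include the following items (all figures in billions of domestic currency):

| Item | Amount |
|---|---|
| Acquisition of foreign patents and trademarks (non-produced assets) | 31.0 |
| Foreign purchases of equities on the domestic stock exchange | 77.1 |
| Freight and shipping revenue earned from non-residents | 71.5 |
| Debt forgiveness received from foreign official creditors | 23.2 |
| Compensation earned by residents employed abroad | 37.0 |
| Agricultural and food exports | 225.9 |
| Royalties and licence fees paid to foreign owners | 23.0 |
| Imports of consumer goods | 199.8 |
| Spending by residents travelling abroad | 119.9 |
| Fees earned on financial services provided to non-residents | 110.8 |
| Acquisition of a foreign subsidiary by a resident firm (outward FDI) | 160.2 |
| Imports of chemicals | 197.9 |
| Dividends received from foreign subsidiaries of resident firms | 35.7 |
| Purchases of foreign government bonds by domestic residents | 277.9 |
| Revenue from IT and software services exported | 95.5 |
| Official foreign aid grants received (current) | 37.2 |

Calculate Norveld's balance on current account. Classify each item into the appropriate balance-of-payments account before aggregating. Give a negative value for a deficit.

Goods: -197.9 - 199.8 + 225.9 = -171.8
Services: 110.8 + 71.5 + 95.5 - 23.0 - 119.9 = 134.9
Primary income: 35.7 + 37.0 = 72.7
Secondary income: 37.2
Current account = (-171.8) + 134.9 + 72.7 + 37.2 = 73.0
(Excluded from the current account — capital account: acquisition of foreign patents and trademarks (non-produced assets) 31.0, debt forgiveness received from foreign official creditors 23.2; financial account: foreign purchases of equities on the domestic stock exchange 77.1, acquisition of a foreign subsidiary by a resident firm (outward FDI) 160.2, purchases of foreign government bonds by domestic residents 277.9.)

73.0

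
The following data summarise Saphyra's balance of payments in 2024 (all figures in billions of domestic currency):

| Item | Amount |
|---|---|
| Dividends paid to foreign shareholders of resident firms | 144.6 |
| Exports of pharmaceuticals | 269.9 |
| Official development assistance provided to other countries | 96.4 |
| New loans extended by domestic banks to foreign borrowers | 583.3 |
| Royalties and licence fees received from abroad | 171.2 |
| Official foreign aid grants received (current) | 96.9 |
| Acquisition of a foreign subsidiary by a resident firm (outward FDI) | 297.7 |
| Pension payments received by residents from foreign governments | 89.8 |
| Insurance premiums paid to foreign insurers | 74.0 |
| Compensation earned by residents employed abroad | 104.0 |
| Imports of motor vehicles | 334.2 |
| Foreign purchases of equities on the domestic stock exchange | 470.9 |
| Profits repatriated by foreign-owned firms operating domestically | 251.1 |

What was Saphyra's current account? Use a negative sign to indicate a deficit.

-168.5

Goods: 269.9 - 334.2 = -64.3
Services: 171.2 - 74.0 = 97.2
Primary income: -144.6 - 251.1 + 104.0 = -291.7
Secondary income: -96.4 + 96.9 + 89.8 = 90.3
Current account = (-64.3) + 97.2 + (-291.7) + 90.3 = -168.5
(Excluded from the current account — financial account: new loans extended by domestic banks to foreign borrowers 583.3, acquisition of a foreign subsidiary by a resident firm (outward FDI) 297.7, foreign purchases of equities on the domestic stock exchange 470.9.)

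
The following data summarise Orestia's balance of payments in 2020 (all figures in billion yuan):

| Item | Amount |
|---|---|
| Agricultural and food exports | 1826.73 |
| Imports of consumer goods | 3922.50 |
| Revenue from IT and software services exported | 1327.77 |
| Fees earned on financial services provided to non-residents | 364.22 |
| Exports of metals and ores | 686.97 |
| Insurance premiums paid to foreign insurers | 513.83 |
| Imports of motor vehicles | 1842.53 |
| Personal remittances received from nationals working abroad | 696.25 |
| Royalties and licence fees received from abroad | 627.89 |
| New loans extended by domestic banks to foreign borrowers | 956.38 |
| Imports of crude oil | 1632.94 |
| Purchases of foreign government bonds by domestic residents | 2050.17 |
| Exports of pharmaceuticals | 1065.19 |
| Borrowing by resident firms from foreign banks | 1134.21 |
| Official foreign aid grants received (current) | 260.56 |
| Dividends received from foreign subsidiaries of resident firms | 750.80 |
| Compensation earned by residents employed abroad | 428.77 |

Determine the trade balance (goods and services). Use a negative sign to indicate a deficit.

-2013.03

Goods: 686.97 + 1826.73 + 1065.19 - 1842.53 - 1632.94 - 3922.50 = -3819.08
Services: -513.83 + 1327.77 + 627.89 + 364.22 = 1806.05
Trade balance = -3819.08 + 1806.05 = -2013.03
(Excluded from the trade balance — secondary income: personal remittances received from nationals working abroad 696.25, official foreign aid grants received (current) 260.56; financial account: new loans extended by domestic banks to foreign borrowers 956.38, purchases of foreign government bonds by domestic residents 2050.17, borrowing by resident firms from foreign banks 1134.21; primary income: dividends received from foreign subsidiaries of resident firms 750.80, compensation earned by residents employed abroad 428.77.)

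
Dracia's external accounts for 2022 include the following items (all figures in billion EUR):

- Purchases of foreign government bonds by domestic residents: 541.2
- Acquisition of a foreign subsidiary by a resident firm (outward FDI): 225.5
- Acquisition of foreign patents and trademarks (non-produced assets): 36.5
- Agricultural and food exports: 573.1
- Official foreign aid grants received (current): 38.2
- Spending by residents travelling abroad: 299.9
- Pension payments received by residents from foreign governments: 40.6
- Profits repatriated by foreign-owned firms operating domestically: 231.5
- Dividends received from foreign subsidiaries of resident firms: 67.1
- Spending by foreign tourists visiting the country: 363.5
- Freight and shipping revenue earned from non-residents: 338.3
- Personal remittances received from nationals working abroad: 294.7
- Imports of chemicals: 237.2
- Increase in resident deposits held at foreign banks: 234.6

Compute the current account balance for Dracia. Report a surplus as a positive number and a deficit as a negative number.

Goods: 573.1 - 237.2 = 335.9
Services: -299.9 + 338.3 + 363.5 = 401.9
Primary income: -231.5 + 67.1 = -164.4
Secondary income: 40.6 + 294.7 + 38.2 = 373.5
Current account = 335.9 + 401.9 + (-164.4) + 373.5 = 946.9
(Excluded from the current account — financial account: purchases of foreign government bonds by domestic residents 541.2, acquisition of a foreign subsidiary by a resident firm (outward FDI) 225.5, increase in resident deposits held at foreign banks 234.6; capital account: acquisition of foreign patents and trademarks (non-produced assets) 36.5.)

946.9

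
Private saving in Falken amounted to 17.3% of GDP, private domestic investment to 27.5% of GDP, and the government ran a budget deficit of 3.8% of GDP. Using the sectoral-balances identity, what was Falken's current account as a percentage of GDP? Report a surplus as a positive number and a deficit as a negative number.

-14.0

By the sectoral-balances identity, CA = (S_private - I) + (T - G).
Private balance = 17.3 - 27.5 = -10.2
Government balance (T - G) = -3.8
CA = -10.2 + (-3.8) = -14.0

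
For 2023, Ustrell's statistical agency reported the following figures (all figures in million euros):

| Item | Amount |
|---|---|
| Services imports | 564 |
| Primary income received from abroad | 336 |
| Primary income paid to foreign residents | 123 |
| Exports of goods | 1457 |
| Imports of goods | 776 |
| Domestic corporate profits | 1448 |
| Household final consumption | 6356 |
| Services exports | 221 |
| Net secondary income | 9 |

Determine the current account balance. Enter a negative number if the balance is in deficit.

560

Goods balance = 1457 - 776 = 681
Services balance = 221 - 564 = -343
Trade balance (goods + services) = 681 + (-343) = 338
Net primary income = 336 - 123 = 213
Net secondary income = 9
Current account = 338 + 213 + 9 = 560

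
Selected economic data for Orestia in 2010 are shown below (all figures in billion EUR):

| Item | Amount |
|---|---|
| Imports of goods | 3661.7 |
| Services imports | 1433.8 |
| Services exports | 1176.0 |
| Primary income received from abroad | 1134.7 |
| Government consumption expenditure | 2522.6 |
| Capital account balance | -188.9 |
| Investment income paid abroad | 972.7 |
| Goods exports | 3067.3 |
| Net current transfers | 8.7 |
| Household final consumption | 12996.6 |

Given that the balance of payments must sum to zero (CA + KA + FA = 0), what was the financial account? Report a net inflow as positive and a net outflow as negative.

Goods balance = 3067.3 - 3661.7 = -594.4
Services balance = 1176.0 - 1433.8 = -257.8
Trade balance (goods + services) = -594.4 + (-257.8) = -852.2
Net primary income = 1134.7 - 972.7 = 162.0
Net secondary income = 8.7
Current account = -852.2 + 162.0 + 8.7 = -681.5
Financial account = -(-681.5 + (-188.9)) = 870.4

870.4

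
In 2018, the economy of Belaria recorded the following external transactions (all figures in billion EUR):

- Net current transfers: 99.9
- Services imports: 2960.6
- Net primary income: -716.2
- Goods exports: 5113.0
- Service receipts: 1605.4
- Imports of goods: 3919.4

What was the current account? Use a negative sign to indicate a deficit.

Goods balance = 5113.0 - 3919.4 = 1193.6
Services balance = 1605.4 - 2960.6 = -1355.2
Trade balance (goods + services) = 1193.6 + (-1355.2) = -161.6
Net primary income = -716.2
Net secondary income = 99.9
Current account = -161.6 + (-716.2) + 99.9 = -777.9

-777.9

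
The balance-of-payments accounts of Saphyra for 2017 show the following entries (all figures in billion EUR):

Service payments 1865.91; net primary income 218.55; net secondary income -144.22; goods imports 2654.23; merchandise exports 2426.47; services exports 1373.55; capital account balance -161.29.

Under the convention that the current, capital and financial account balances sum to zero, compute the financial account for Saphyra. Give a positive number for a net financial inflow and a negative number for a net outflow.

807.08

Goods balance = 2426.47 - 2654.23 = -227.76
Services balance = 1373.55 - 1865.91 = -492.36
Trade balance (goods + services) = -227.76 + (-492.36) = -720.12
Net primary income = 218.55
Net secondary income = -144.22
Current account = -720.12 + 218.55 + (-144.22) = -645.79
Financial account = -(-645.79 + (-161.29)) = 807.08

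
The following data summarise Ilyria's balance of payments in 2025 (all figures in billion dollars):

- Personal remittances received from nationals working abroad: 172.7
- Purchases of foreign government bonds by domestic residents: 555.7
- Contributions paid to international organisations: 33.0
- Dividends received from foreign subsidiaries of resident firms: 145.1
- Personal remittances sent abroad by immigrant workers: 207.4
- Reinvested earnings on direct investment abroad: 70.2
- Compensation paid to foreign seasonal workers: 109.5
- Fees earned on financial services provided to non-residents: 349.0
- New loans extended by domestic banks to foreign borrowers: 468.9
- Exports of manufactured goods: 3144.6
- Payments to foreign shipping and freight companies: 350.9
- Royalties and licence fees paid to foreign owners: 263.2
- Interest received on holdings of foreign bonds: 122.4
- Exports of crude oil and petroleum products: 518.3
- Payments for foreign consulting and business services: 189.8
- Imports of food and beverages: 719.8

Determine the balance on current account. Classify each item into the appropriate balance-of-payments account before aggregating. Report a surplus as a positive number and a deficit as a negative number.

2648.7

Goods: 3144.6 + 518.3 - 719.8 = 2943.1
Services: -263.2 - 350.9 - 189.8 + 349.0 = -454.9
Primary income: -109.5 + 122.4 + 145.1 + 70.2 = 228.2
Secondary income: -33.0 - 207.4 + 172.7 = -67.7
Current account = 2943.1 + (-454.9) + 228.2 + (-67.7) = 2648.7
(Excluded from the current account — financial account: purchases of foreign government bonds by domestic residents 555.7, new loans extended by domestic banks to foreign borrowers 468.9.)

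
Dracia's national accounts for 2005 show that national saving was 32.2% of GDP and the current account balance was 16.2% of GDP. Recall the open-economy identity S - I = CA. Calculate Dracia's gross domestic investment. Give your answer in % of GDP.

16.0

I = S - CA = 32.2 - 16.2 = 16.0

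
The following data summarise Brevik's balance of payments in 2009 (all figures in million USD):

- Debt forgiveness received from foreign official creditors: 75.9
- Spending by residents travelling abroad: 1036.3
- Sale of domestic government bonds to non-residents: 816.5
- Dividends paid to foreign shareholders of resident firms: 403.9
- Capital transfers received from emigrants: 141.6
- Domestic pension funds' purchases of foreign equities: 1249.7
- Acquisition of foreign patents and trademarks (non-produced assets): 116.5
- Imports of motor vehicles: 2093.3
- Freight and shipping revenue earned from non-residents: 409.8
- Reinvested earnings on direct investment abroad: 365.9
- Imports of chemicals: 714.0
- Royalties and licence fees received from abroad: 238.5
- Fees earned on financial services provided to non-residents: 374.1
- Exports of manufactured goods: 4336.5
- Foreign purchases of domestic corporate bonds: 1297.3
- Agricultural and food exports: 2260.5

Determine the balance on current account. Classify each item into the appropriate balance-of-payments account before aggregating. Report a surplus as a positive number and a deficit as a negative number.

3737.8

Goods: 4336.5 - 714.0 + 2260.5 - 2093.3 = 3789.7
Services: 374.1 - 1036.3 + 238.5 + 409.8 = -13.9
Primary income: -403.9 + 365.9 = -38.0
Current account = 3789.7 + (-13.9) + (-38.0) = 3737.8
(Excluded from the current account — capital account: debt forgiveness received from foreign official creditors 75.9, capital transfers received from emigrants 141.6, acquisition of foreign patents and trademarks (non-produced assets) 116.5; financial account: sale of domestic government bonds to non-residents 816.5, domestic pension funds' purchases of foreign equities 1249.7, foreign purchases of domestic corporate bonds 1297.3.)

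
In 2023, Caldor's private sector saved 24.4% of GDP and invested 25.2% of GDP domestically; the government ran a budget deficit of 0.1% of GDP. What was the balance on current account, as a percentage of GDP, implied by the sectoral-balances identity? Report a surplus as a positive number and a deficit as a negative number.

By the sectoral-balances identity, CA = (S_private - I) + (T - G).
Private balance = 24.4 - 25.2 = -0.8
Government balance (T - G) = -0.1
CA = -0.8 + (-0.1) = -0.9

-0.9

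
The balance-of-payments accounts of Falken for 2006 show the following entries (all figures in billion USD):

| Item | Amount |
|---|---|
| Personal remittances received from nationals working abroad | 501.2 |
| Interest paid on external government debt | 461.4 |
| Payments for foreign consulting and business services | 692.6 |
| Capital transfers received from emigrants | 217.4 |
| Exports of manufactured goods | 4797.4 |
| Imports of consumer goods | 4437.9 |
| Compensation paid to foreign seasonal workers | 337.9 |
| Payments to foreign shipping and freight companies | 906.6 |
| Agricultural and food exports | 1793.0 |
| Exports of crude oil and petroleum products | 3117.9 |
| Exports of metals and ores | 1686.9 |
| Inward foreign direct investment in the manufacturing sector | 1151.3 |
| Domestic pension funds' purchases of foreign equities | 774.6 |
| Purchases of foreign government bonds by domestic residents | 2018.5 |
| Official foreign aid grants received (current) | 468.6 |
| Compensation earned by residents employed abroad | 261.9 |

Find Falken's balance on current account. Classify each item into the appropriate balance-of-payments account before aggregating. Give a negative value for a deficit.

Goods: 1686.9 - 4437.9 + 3117.9 + 1793.0 + 4797.4 = 6957.3
Services: -692.6 - 906.6 = -1599.2
Primary income: -461.4 + 261.9 - 337.9 = -537.4
Secondary income: 501.2 + 468.6 = 969.8
Current account = 6957.3 + (-1599.2) + (-537.4) + 969.8 = 5790.5
(Excluded from the current account — capital account: capital transfers received from emigrants 217.4; financial account: inward foreign direct investment in the manufacturing sector 1151.3, domestic pension funds' purchases of foreign equities 774.6, purchases of foreign government bonds by domestic residents 2018.5.)

5790.5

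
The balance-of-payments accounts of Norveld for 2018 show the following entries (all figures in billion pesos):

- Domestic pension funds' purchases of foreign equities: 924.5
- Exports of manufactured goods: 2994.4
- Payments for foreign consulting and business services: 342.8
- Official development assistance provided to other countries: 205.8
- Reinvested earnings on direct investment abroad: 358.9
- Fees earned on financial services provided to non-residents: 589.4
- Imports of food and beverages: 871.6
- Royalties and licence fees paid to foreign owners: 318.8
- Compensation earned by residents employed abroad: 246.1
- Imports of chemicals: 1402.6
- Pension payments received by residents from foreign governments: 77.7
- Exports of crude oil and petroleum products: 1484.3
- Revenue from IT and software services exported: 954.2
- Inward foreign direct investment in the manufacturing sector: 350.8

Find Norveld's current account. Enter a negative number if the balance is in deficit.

Goods: 2994.4 + 1484.3 - 1402.6 - 871.6 = 2204.5
Services: 589.4 + 954.2 - 342.8 - 318.8 = 882.0
Primary income: 246.1 + 358.9 = 605.0
Secondary income: 77.7 - 205.8 = -128.1
Current account = 2204.5 + 882.0 + 605.0 + (-128.1) = 3563.4
(Excluded from the current account — financial account: domestic pension funds' purchases of foreign equities 924.5, inward foreign direct investment in the manufacturing sector 350.8.)

3563.4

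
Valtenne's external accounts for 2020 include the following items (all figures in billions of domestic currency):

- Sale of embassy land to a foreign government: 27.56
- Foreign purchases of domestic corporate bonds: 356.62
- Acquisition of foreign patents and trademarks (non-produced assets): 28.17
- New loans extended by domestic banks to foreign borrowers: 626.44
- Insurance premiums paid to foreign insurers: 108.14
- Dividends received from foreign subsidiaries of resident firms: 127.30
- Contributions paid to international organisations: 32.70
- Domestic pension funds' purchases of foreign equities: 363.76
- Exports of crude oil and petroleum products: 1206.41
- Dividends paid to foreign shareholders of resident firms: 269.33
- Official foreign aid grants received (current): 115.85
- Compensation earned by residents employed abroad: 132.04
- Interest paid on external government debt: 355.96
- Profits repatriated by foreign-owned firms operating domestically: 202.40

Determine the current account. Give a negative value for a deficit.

Goods: 1206.41
Services: -108.14
Primary income: -202.40 - 269.33 + 127.30 + 132.04 - 355.96 = -568.35
Secondary income: -32.70 + 115.85 = 83.15
Current account = 1206.41 + (-108.14) + (-568.35) + 83.15 = 613.07
(Excluded from the current account — capital account: sale of embassy land to a foreign government 27.56, acquisition of foreign patents and trademarks (non-produced assets) 28.17; financial account: foreign purchases of domestic corporate bonds 356.62, new loans extended by domestic banks to foreign borrowers 626.44, domestic pension funds' purchases of foreign equities 363.76.)

613.07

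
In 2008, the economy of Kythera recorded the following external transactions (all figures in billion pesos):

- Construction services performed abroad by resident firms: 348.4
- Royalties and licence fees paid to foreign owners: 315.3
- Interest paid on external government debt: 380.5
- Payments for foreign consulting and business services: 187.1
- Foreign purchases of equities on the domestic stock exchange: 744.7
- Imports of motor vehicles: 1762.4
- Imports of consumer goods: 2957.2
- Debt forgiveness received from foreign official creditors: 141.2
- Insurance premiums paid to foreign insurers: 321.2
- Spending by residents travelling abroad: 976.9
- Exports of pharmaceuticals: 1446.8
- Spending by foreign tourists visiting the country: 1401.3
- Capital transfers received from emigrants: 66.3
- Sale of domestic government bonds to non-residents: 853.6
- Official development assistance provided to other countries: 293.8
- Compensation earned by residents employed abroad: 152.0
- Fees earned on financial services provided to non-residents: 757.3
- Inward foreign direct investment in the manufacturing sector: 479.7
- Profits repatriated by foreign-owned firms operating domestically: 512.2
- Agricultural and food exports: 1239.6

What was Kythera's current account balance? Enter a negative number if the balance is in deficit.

-2361.2

Goods: 1446.8 - 2957.2 - 1762.4 + 1239.6 = -2033.2
Services: 348.4 - 321.2 + 1401.3 - 976.9 - 187.1 - 315.3 + 757.3 = 706.5
Primary income: -380.5 + 152.0 - 512.2 = -740.7
Secondary income: -293.8
Current account = (-2033.2) + 706.5 + (-740.7) + (-293.8) = -2361.2
(Excluded from the current account — financial account: foreign purchases of equities on the domestic stock exchange 744.7, sale of domestic government bonds to non-residents 853.6, inward foreign direct investment in the manufacturing sector 479.7; capital account: debt forgiveness received from foreign official creditors 141.2, capital transfers received from emigrants 66.3.)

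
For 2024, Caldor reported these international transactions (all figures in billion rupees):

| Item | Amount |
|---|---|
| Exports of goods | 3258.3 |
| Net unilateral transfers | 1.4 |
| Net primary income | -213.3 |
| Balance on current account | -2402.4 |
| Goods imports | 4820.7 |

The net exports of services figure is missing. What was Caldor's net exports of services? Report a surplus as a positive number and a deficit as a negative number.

Current account = goods balance + services balance + net primary income + net secondary income
Sum of the known components = -1774.3
Net exports of services = CA - (known components) = -2402.4 - (-1774.3) = -628.1

-628.1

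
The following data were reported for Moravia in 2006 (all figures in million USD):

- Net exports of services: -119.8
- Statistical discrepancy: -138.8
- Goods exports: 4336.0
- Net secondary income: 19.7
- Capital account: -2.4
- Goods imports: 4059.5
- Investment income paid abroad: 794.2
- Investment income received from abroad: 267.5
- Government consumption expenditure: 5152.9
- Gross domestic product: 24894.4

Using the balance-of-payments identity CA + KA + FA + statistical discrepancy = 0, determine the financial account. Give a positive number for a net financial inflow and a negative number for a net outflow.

Goods balance = 4336.0 - 4059.5 = 276.5
Services balance = -119.8
Trade balance (goods + services) = 276.5 + (-119.8) = 156.7
Net primary income = 267.5 - 794.2 = -526.7
Net secondary income = 19.7
Current account = 156.7 + (-526.7) + 19.7 = -350.3
Financial account = -(-350.3 + (-2.4) + (-138.8)) = 491.5

491.5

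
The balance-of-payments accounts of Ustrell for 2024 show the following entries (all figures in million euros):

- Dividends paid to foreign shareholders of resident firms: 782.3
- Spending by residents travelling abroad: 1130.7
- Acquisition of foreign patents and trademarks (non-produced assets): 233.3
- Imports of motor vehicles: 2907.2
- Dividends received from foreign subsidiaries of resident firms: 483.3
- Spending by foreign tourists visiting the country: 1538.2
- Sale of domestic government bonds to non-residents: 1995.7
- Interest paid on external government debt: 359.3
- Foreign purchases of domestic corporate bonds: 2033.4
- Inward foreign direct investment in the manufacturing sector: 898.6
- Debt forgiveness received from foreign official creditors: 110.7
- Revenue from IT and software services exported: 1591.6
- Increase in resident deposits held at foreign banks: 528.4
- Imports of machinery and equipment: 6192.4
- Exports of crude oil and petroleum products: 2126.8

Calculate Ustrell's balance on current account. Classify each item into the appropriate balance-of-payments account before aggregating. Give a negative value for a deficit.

Goods: -2907.2 + 2126.8 - 6192.4 = -6972.8
Services: 1591.6 - 1130.7 + 1538.2 = 1999.1
Primary income: 483.3 - 359.3 - 782.3 = -658.3
Current account = (-6972.8) + 1999.1 + (-658.3) = -5632.0
(Excluded from the current account — capital account: acquisition of foreign patents and trademarks (non-produced assets) 233.3, debt forgiveness received from foreign official creditors 110.7; financial account: sale of domestic government bonds to non-residents 1995.7, foreign purchases of domestic corporate bonds 2033.4, inward foreign direct investment in the manufacturing sector 898.6, increase in resident deposits held at foreign banks 528.4.)

-5632.0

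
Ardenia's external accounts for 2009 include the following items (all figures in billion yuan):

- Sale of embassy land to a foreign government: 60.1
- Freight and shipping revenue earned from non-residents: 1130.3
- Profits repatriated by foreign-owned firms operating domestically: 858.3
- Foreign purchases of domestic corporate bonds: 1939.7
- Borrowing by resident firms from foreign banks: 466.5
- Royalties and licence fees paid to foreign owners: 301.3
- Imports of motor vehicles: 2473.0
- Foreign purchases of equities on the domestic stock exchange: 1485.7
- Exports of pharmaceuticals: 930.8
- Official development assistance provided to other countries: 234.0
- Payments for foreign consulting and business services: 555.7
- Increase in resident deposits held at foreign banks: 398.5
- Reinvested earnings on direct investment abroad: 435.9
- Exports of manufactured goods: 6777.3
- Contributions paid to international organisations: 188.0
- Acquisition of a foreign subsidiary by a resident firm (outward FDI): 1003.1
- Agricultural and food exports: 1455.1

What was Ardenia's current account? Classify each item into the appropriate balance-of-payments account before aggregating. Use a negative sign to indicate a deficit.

Goods: 1455.1 + 930.8 + 6777.3 - 2473.0 = 6690.2
Services: 1130.3 - 555.7 - 301.3 = 273.3
Primary income: -858.3 + 435.9 = -422.4
Secondary income: -234.0 - 188.0 = -422.0
Current account = 6690.2 + 273.3 + (-422.4) + (-422.0) = 6119.1
(Excluded from the current account — capital account: sale of embassy land to a foreign government 60.1; financial account: foreign purchases of domestic corporate bonds 1939.7, borrowing by resident firms from foreign banks 466.5, foreign purchases of equities on the domestic stock exchange 1485.7, increase in resident deposits held at foreign banks 398.5, acquisition of a foreign subsidiary by a resident firm (outward FDI) 1003.1.)

6119.1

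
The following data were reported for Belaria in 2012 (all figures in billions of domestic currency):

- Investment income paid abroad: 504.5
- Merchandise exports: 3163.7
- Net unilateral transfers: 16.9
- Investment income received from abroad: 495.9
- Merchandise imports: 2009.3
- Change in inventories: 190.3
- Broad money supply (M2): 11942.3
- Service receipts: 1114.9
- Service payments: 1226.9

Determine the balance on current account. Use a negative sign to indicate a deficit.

Goods balance = 3163.7 - 2009.3 = 1154.4
Services balance = 1114.9 - 1226.9 = -112.0
Trade balance (goods + services) = 1154.4 + (-112.0) = 1042.4
Net primary income = 495.9 - 504.5 = -8.6
Net secondary income = 16.9
Current account = 1042.4 + (-8.6) + 16.9 = 1050.7

1050.7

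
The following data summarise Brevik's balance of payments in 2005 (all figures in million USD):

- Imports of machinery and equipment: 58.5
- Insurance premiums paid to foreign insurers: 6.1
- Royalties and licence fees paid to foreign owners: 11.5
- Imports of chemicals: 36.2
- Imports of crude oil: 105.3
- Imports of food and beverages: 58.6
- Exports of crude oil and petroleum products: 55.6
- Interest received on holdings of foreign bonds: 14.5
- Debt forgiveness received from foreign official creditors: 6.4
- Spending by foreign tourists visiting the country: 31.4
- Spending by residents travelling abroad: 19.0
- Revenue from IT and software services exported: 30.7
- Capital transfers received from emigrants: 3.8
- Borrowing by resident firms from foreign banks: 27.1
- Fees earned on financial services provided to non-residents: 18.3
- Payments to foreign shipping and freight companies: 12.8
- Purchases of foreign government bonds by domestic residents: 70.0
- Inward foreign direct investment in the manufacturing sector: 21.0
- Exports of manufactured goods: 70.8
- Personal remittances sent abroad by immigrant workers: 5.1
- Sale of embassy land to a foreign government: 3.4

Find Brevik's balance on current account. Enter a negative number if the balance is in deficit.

Goods: -58.5 - 58.6 - 105.3 + 70.8 - 36.2 + 55.6 = -132.2
Services: -11.5 + 31.4 + 18.3 + 30.7 - 19.0 - 12.8 - 6.1 = 31.0
Primary income: 14.5
Secondary income: -5.1
Current account = (-132.2) + 31.0 + 14.5 + (-5.1) = -91.8
(Excluded from the current account — capital account: debt forgiveness received from foreign official creditors 6.4, capital transfers received from emigrants 3.8, sale of embassy land to a foreign government 3.4; financial account: borrowing by resident firms from foreign banks 27.1, purchases of foreign government bonds by domestic residents 70.0, inward foreign direct investment in the manufacturing sector 21.0.)

-91.8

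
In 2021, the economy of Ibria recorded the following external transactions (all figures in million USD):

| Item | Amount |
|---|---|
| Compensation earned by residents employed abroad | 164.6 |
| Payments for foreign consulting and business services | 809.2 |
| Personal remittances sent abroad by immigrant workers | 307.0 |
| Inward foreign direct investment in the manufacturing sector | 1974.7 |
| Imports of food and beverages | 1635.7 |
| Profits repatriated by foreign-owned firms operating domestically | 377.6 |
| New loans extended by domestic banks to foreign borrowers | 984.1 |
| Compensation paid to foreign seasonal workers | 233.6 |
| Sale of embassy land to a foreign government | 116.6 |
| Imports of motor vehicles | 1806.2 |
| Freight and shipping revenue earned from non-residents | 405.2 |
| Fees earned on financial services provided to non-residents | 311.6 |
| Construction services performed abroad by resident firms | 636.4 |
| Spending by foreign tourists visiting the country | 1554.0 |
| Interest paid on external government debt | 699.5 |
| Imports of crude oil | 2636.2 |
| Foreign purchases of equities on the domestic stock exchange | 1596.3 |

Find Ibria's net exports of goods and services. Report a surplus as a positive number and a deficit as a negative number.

Goods: -2636.2 - 1635.7 - 1806.2 = -6078.1
Services: -809.2 + 311.6 + 636.4 + 1554.0 + 405.2 = 2098.0
Trade balance = -6078.1 + 2098.0 = -3980.1
(Excluded from the trade balance — primary income: compensation earned by residents employed abroad 164.6, profits repatriated by foreign-owned firms operating domestically 377.6, compensation paid to foreign seasonal workers 233.6, interest paid on external government debt 699.5; secondary income: personal remittances sent abroad by immigrant workers 307.0; financial account: inward foreign direct investment in the manufacturing sector 1974.7, new loans extended by domestic banks to foreign borrowers 984.1, foreign purchases of equities on the domestic stock exchange 1596.3; capital account: sale of embassy land to a foreign government 116.6.)

-3980.1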